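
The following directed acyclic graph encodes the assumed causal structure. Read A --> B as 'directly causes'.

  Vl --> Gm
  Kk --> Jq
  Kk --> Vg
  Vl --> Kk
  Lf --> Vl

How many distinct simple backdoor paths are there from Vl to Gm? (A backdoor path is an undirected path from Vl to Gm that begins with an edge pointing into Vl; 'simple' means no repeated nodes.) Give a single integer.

A backdoor path from Vl to Gm is any simple undirected path whose first edge points into Vl (i.e. leaves Vl via a parent).
Parents of Vl: {Lf}.
No simple path from any parent of Vl reaches Gm without revisiting Vl, so there are no backdoor paths.

0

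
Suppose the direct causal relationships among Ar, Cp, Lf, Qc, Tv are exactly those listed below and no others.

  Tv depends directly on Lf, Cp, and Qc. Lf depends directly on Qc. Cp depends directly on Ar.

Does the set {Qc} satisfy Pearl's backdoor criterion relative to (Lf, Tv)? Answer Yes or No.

Backdoor paths from Lf to Tv (paths whose first edge points into Lf):
  P1: Lf <- Qc -> Tv
Condition 1 (no descendant of Lf in the set): holds — descendants of Lf are {Tv}; none are in {Qc}.
Condition 2 (every backdoor path blocked by {Qc}):
  P1: blocked at fork node Qc ∈ conditioning set.
{Qc} satisfies the backdoor criterion.

Yes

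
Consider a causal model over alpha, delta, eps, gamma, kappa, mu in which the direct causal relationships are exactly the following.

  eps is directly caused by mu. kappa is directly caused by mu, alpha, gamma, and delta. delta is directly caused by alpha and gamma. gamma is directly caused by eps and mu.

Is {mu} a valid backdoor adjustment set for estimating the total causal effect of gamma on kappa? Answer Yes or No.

Backdoor paths from gamma to kappa (paths whose first edge points into gamma):
  P1: gamma <- mu -> kappa
  P2: gamma <- eps <- mu -> kappa
Condition 1 (no descendant of gamma in the set): holds — descendants of gamma are {delta, kappa}; none are in {mu}.
Condition 2 (every backdoor path blocked by {mu}):
  P1: blocked at fork node mu ∈ conditioning set.
  P2: blocked at fork node mu ∈ conditioning set.
{mu} satisfies the backdoor criterion.

Yes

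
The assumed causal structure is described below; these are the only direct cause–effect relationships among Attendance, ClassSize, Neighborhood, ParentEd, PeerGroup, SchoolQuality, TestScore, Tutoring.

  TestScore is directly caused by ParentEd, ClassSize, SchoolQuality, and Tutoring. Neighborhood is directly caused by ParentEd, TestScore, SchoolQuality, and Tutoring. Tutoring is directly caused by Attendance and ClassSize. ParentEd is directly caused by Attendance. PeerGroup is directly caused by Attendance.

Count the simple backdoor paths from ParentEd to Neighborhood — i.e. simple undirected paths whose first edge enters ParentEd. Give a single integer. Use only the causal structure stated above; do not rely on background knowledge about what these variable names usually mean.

A backdoor path from ParentEd to Neighborhood is any simple undirected path whose first edge points into ParentEd (i.e. leaves ParentEd via a parent).
Parents of ParentEd: {Attendance}.
Enumerating:
  P1: ParentEd <- Attendance -> Tutoring <- ClassSize -> TestScore <- SchoolQuality -> Neighborhood
  P2: ParentEd <- Attendance -> Tutoring <- ClassSize -> TestScore -> Neighborhood
  P3: ParentEd <- Attendance -> Tutoring -> TestScore <- SchoolQuality -> Neighborhood
  P4: ParentEd <- Attendance -> Tutoring -> TestScore -> Neighborhood
  P5: ParentEd <- Attendance -> Tutoring -> Neighborhood
That exhausts the simple backdoor paths. Count: 5.

5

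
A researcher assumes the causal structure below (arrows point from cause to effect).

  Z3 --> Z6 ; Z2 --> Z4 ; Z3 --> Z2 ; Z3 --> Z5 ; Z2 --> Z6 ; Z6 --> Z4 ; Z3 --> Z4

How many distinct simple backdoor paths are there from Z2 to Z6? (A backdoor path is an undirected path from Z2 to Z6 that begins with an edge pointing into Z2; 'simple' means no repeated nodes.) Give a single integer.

A backdoor path from Z2 to Z6 is any simple undirected path whose first edge points into Z2 (i.e. leaves Z2 via a parent).
Parents of Z2: {Z3}.
Enumerating:
  P1: Z2 <- Z3 -> Z6
  P2: Z2 <- Z3 -> Z4 <- Z6
That exhausts the simple backdoor paths. Count: 2.

2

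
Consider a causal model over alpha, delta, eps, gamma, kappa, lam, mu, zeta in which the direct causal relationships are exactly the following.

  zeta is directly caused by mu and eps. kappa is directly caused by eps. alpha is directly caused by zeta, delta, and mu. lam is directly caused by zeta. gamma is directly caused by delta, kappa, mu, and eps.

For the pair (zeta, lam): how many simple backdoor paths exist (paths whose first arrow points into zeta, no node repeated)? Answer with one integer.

0

A backdoor path from zeta to lam is any simple undirected path whose first edge points into zeta (i.e. leaves zeta via a parent).
Parents of zeta: {eps, mu}.
No simple path from any parent of zeta reaches lam without revisiting zeta, so there are no backdoor paths.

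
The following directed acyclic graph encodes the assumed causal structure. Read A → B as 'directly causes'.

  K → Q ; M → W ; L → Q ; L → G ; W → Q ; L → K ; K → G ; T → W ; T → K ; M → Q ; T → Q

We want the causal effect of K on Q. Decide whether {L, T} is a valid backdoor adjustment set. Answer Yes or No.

Backdoor paths from K to Q (paths whose first edge points into K):
  P1: K <- L -> Q
  P2: K <- T -> W <- M -> Q
  P3: K <- T -> W -> Q
  P4: K <- T -> Q
Condition 1 (no descendant of K in the set): holds — descendants of K are {G, Q}; none are in {L, T}.
Condition 2 (every backdoor path blocked by {L, T}):
  P1: blocked at fork node L ∈ conditioning set.
  P2: blocked at fork node T ∈ conditioning set.
  P3: blocked at fork node T ∈ conditioning set.
  P4: blocked at fork node T ∈ conditioning set.
{L, T} satisfies the backdoor criterion.

Yes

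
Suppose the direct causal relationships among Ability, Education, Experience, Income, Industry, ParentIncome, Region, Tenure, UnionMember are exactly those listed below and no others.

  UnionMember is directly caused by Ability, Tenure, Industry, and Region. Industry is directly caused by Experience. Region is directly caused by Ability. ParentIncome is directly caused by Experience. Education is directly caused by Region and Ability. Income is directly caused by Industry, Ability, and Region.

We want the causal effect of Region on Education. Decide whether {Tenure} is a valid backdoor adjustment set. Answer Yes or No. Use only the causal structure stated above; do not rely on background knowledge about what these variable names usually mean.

Backdoor paths from Region to Education (paths whose first edge points into Region):
  P1: Region <- Ability -> Education
Condition 1 (no descendant of Region in the set): holds — descendants of Region are {Education, Income, UnionMember}; none are in {Tenure}.
Condition 2 (every backdoor path blocked by {Tenure}):
  P1: open — no interior node is in the conditioning set.
{Tenure} does not satisfy the backdoor criterion.

No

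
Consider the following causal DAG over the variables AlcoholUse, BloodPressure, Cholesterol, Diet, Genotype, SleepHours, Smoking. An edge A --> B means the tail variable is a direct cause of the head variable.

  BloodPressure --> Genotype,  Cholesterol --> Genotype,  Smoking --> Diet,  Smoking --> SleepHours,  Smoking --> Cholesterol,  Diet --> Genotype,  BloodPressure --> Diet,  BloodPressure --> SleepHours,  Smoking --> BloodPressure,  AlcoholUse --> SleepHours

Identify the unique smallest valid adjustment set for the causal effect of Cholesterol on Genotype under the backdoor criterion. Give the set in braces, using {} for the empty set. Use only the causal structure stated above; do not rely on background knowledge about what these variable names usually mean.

{Smoking}

Variables eligible for adjustment (non-descendants of Cholesterol, excluding Cholesterol and Genotype): {AlcoholUse, BloodPressure, Diet, SleepHours, Smoking}.
Backdoor paths from Cholesterol to Genotype:
  P1: Cholesterol <- Smoking -> BloodPressure -> Diet -> Genotype
  P2: Cholesterol <- Smoking -> BloodPressure -> Genotype
  P3: Cholesterol <- Smoking -> Diet <- BloodPressure -> Genotype
  P4: Cholesterol <- Smoking -> Diet -> Genotype
  P5: Cholesterol <- Smoking -> SleepHours <- BloodPressure -> Diet -> Genotype
  P6: Cholesterol <- Smoking -> SleepHours <- BloodPressure -> Genotype
The empty set is not sufficient: P1 (Cholesterol <- Smoking -> BloodPressure -> Diet -> Genotype) has no collider blocking it and no conditioned non-collider, so it is open.
Try {Smoking}:
  P1: blocked at fork node Smoking ∈ conditioning set.
  P2: blocked at fork node Smoking ∈ conditioning set.
  P3: blocked at fork node Smoking ∈ conditioning set.
  P4: blocked at fork node Smoking ∈ conditioning set.
  P5: blocked at fork node Smoking ∈ conditioning set.
  P6: blocked at fork node Smoking ∈ conditioning set.
{Smoking} contains no descendant of Cholesterol and blocks every backdoor path.
No other singleton works — e.g. {BloodPressure} leaves P4 open — so {Smoking} is the unique smallest valid adjustment set.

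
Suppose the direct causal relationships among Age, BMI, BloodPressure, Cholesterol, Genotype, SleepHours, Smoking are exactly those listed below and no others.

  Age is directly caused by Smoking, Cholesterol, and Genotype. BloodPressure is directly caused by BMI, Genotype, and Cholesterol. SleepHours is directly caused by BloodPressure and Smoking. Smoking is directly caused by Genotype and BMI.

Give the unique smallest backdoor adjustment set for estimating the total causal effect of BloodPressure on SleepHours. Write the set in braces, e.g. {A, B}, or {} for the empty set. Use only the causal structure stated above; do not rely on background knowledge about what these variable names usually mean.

Variables eligible for adjustment (non-descendants of BloodPressure, excluding BloodPressure and SleepHours): {Age, BMI, Cholesterol, Genotype, Smoking}.
Backdoor paths from BloodPressure to SleepHours:
  P1: BloodPressure <- Genotype -> Smoking -> SleepHours
  P2: BloodPressure <- Genotype -> Age <- Smoking -> SleepHours
  P3: BloodPressure <- BMI -> Smoking -> SleepHours
  P4: BloodPressure <- Cholesterol -> Age <- Genotype -> Smoking -> SleepHours
  P5: BloodPressure <- Cholesterol -> Age <- Smoking -> SleepHours
The empty set is not sufficient: P1 (BloodPressure <- Genotype -> Smoking -> SleepHours) has no collider blocking it and no conditioned non-collider, so it is open.
Try {Smoking}:
  P1: blocked at chain node Smoking ∈ conditioning set.
  P2: blocked at collider Age (neither it nor any descendant is in the conditioning set).
  P3: blocked at chain node Smoking ∈ conditioning set.
  P4: blocked at collider Age (neither it nor any descendant is in the conditioning set).
  P5: blocked at collider Age (neither it nor any descendant is in the conditioning set).
{Smoking} contains no descendant of BloodPressure and blocks every backdoor path.
No other singleton works — e.g. {Genotype} leaves P3 open — so {Smoking} is the unique smallest valid adjustment set.

{Smoking}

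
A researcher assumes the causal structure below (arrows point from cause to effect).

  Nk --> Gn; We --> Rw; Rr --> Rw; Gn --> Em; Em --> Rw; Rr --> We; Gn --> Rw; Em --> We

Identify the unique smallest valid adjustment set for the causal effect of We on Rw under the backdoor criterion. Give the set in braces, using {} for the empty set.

{Em, Rr}

Variables eligible for adjustment (non-descendants of We, excluding We and Rw): {Em, Gn, Nk, Rr}.
Backdoor paths from We to Rw:
  P1: We <- Rr -> Rw
  P2: We <- Em <- Gn -> Rw
  P3: We <- Em -> Rw
The empty set is not sufficient: P1 (We <- Rr -> Rw) has no collider blocking it and no conditioned non-collider, so it is open.
Try {Em, Rr}:
  P1: blocked at fork node Rr ∈ conditioning set.
  P2: blocked at chain node Em ∈ conditioning set.
  P3: blocked at fork node Em ∈ conditioning set.
{Em, Rr} contains no descendant of We and blocks every backdoor path.
Every element of {Em, Rr} is needed (dropping Em leaves P2 open; dropping Rr leaves P1 open), so no proper subset is valid.
Among all size-2 subsets of the eligible variables, only {Em, Rr} blocks every backdoor path, so it is the unique smallest valid adjustment set.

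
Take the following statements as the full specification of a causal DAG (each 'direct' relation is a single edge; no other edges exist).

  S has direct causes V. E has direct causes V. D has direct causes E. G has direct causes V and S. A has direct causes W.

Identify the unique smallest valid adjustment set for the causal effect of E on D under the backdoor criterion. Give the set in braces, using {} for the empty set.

Variables eligible for adjustment (non-descendants of E, excluding E and D): {A, G, S, V, W}.
Backdoor paths from E to D:
  (none)
With no backdoor paths the empty set already satisfies the criterion, and it is trivially minimal.

{}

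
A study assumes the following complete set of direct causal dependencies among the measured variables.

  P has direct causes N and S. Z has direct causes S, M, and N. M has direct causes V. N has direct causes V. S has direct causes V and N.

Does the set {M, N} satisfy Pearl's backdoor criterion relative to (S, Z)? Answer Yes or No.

Backdoor paths from S to Z (paths whose first edge points into S):
  P1: S <- V -> N -> Z
  P2: S <- V -> M -> Z
  P3: S <- N <- V -> M -> Z
  P4: S <- N -> Z
Condition 1 (no descendant of S in the set): holds — descendants of S are {P, Z}; none are in {M, N}.
Condition 2 (every backdoor path blocked by {M, N}):
  P1: blocked at chain node N ∈ conditioning set.
  P2: blocked at chain node M ∈ conditioning set.
  P3: blocked at chain node N ∈ conditioning set.
  P4: blocked at fork node N ∈ conditioning set.
{M, N} satisfies the backdoor criterion.

Yes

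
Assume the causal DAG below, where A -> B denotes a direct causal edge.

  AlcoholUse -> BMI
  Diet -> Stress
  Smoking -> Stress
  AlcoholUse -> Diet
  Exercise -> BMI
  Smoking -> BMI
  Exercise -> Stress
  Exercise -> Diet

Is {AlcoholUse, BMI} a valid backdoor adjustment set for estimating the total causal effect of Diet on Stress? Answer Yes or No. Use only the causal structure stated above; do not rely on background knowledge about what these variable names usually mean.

No

Backdoor paths from Diet to Stress (paths whose first edge points into Diet):
  P1: Diet <- AlcoholUse -> BMI <- Smoking -> Stress
  P2: Diet <- AlcoholUse -> BMI <- Exercise -> Stress
  P3: Diet <- Exercise -> Stress
  P4: Diet <- Exercise -> BMI <- Smoking -> Stress
Condition 1 (no descendant of Diet in the set): holds — descendants of Diet are {Stress}; none are in {AlcoholUse, BMI}.
Condition 2 (every backdoor path blocked by {AlcoholUse, BMI}):
  P1: blocked at fork node AlcoholUse ∈ conditioning set.
  P2: blocked at fork node AlcoholUse ∈ conditioning set.
  P3: open — no interior node is in the conditioning set.
  P4: open — collider(s) BMI are conditioned on (or have a conditioned descendant) and no non-collider on the path is in the set.
{AlcoholUse, BMI} does not satisfy the backdoor criterion.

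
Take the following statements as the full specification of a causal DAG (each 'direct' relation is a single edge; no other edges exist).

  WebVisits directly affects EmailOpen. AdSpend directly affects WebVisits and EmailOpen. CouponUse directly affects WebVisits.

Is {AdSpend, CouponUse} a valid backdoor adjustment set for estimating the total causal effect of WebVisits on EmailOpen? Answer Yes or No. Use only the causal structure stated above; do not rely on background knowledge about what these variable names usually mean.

Backdoor paths from WebVisits to EmailOpen (paths whose first edge points into WebVisits):
  P1: WebVisits <- AdSpend -> EmailOpen
Condition 1 (no descendant of WebVisits in the set): holds — descendants of WebVisits are {EmailOpen}; none are in {AdSpend, CouponUse}.
Condition 2 (every backdoor path blocked by {AdSpend, CouponUse}):
  P1: blocked at fork node AdSpend ∈ conditioning set.
{AdSpend, CouponUse} satisfies the backdoor criterion.

Yes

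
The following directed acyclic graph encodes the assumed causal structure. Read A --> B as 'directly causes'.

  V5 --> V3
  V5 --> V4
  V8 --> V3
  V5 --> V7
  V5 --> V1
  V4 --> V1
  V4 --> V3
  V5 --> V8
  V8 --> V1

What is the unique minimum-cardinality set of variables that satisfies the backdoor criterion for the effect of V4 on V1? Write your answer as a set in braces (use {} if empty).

{V5}

Variables eligible for adjustment (non-descendants of V4, excluding V4 and V1): {V5, V7, V8}.
Backdoor paths from V4 to V1:
  P1: V4 <- V5 -> V8 -> V1
  P2: V4 <- V5 -> V1
  P3: V4 <- V5 -> V3 <- V8 -> V1
The empty set is not sufficient: P1 (V4 <- V5 -> V8 -> V1) has no collider blocking it and no conditioned non-collider, so it is open.
Try {V5}:
  P1: blocked at fork node V5 ∈ conditioning set.
  P2: blocked at fork node V5 ∈ conditioning set.
  P3: blocked at fork node V5 ∈ conditioning set.
{V5} contains no descendant of V4 and blocks every backdoor path.
No other singleton works — e.g. {V8} leaves P2 open — so {V5} is the unique smallest valid adjustment set.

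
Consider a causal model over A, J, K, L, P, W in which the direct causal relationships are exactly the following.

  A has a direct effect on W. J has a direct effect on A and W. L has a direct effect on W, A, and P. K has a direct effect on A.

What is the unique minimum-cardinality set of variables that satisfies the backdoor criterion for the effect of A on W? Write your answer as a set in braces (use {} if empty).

Variables eligible for adjustment (non-descendants of A, excluding A and W): {J, K, L, P}.
Backdoor paths from A to W:
  P1: A <- J -> W
  P2: A <- L -> W
The empty set is not sufficient: P1 (A <- J -> W) has no collider blocking it and no conditioned non-collider, so it is open.
Try {J, L}:
  P1: blocked at fork node J ∈ conditioning set.
  P2: blocked at fork node L ∈ conditioning set.
{J, L} contains no descendant of A and blocks every backdoor path.
Every element of {J, L} is needed (dropping J leaves P1 open; dropping L leaves P2 open), so no proper subset is valid.
Among all size-2 subsets of the eligible variables, only {J, L} blocks every backdoor path, so it is the unique smallest valid adjustment set.

{J, L}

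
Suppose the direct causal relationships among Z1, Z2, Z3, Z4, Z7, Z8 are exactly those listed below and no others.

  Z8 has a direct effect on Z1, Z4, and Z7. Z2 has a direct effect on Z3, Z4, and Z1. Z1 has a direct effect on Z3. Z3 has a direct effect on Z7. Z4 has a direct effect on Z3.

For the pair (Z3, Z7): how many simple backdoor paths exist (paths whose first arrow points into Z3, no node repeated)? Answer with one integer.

A backdoor path from Z3 to Z7 is any simple undirected path whose first edge points into Z3 (i.e. leaves Z3 via a parent).
Parents of Z3: {Z1, Z2, Z4}.
Enumerating:
  P1: Z3 <- Z2 -> Z4 <- Z8 -> Z7
  P2: Z3 <- Z2 -> Z1 <- Z8 -> Z7
  P3: Z3 <- Z4 <- Z8 -> Z7
  P4: Z3 <- Z4 <- Z2 -> Z1 <- Z8 -> Z7
  P5: Z3 <- Z1 <- Z8 -> Z7
  P6: Z3 <- Z1 <- Z2 -> Z4 <- Z8 -> Z7
That exhausts the simple backdoor paths. Count: 6.

6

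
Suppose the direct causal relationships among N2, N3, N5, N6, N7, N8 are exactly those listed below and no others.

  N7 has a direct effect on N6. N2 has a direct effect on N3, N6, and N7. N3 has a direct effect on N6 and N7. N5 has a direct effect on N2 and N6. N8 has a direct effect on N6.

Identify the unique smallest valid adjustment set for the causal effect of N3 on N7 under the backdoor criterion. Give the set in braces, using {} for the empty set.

Variables eligible for adjustment (non-descendants of N3, excluding N3 and N7): {N2, N5, N8}.
Backdoor paths from N3 to N7:
  P1: N3 <- N2 <- N5 -> N6 <- N7
  P2: N3 <- N2 -> N7
  P3: N3 <- N2 -> N6 <- N7
The empty set is not sufficient: P2 (N3 <- N2 -> N7) has no collider blocking it and no conditioned non-collider, so it is open.
Try {N2}:
  P1: blocked at chain node N2 ∈ conditioning set.
  P2: blocked at fork node N2 ∈ conditioning set.
  P3: blocked at fork node N2 ∈ conditioning set.
{N2} contains no descendant of N3 and blocks every backdoor path.
No other singleton works — e.g. {N8} leaves P2 open — so {N2} is the unique smallest valid adjustment set.

{N2}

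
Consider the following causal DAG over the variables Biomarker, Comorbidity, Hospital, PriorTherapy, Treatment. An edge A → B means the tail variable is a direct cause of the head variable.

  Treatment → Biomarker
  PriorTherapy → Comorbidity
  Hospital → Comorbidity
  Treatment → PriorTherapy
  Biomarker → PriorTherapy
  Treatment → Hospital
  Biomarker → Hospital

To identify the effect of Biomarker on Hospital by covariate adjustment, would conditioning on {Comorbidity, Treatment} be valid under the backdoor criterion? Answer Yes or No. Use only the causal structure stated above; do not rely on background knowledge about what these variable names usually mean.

No

Backdoor paths from Biomarker to Hospital (paths whose first edge points into Biomarker):
  P1: Biomarker <- Treatment -> Hospital
  P2: Biomarker <- Treatment -> PriorTherapy -> Comorbidity <- Hospital
Condition 1 (no descendant of Biomarker in the set): FAILS — Comorbidity is a descendant of Biomarker.
Condition 2 (every backdoor path blocked by {Comorbidity, Treatment}):
  P1: blocked at fork node Treatment ∈ conditioning set.
  P2: blocked at fork node Treatment ∈ conditioning set.
{Comorbidity, Treatment} does not satisfy the backdoor criterion.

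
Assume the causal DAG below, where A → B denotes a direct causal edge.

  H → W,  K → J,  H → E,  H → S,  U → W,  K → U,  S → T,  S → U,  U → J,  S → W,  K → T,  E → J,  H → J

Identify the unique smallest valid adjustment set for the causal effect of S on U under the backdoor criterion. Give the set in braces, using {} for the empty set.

Variables eligible for adjustment (non-descendants of S, excluding S and U): {E, H, K}.
Backdoor paths from S to U:
  P1: S <- H -> E -> J <- K -> U
  P2: S <- H -> E -> J <- U
  P3: S <- H -> J <- K -> U
  P4: S <- H -> J <- U
  P5: S <- H -> W <- U
Each backdoor path contains an unconditioned collider, so every path is already blocked with the empty conditioning set:
  P1: blocked at collider J (neither it nor any descendant is in the conditioning set).
  P2: blocked at collider J (neither it nor any descendant is in the conditioning set).
  P3: blocked at collider J (neither it nor any descendant is in the conditioning set).
  P4: blocked at collider J (neither it nor any descendant is in the conditioning set).
  P5: blocked at collider W (neither it nor any descendant is in the conditioning set).
The empty set is therefore the unique smallest valid set.

{}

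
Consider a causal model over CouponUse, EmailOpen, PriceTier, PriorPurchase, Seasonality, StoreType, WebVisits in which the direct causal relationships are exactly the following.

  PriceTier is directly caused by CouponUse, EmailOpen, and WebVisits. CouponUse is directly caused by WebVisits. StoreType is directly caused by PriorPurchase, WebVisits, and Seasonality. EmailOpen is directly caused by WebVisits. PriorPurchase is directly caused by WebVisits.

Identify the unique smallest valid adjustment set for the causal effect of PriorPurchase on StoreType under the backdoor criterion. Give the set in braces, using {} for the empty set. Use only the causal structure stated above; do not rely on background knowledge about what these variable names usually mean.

Variables eligible for adjustment (non-descendants of PriorPurchase, excluding PriorPurchase and StoreType): {CouponUse, EmailOpen, PriceTier, Seasonality, WebVisits}.
Backdoor paths from PriorPurchase to StoreType:
  P1: PriorPurchase <- WebVisits -> StoreType
The empty set is not sufficient: P1 (PriorPurchase <- WebVisits -> StoreType) has no collider blocking it and no conditioned non-collider, so it is open.
Try {WebVisits}:
  P1: blocked at fork node WebVisits ∈ conditioning set.
{WebVisits} contains no descendant of PriorPurchase and blocks every backdoor path.
No other singleton works — e.g. {Seasonality} leaves P1 open — so {WebVisits} is the unique smallest valid adjustment set.

{WebVisits}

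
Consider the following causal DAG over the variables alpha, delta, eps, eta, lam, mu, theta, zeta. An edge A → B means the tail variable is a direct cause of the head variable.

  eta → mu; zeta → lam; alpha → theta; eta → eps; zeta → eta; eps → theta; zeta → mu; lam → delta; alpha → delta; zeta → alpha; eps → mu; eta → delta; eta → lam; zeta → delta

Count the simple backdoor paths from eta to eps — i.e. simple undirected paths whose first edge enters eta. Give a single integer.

A backdoor path from eta to eps is any simple undirected path whose first edge points into eta (i.e. leaves eta via a parent).
Parents of eta: {zeta}.
Enumerating:
  P1: eta <- zeta -> lam -> delta <- alpha -> theta <- eps
  P2: eta <- zeta -> alpha -> theta <- eps
  P3: eta <- zeta -> delta <- alpha -> theta <- eps
  P4: eta <- zeta -> mu <- eps
That exhausts the simple backdoor paths. Count: 4.

4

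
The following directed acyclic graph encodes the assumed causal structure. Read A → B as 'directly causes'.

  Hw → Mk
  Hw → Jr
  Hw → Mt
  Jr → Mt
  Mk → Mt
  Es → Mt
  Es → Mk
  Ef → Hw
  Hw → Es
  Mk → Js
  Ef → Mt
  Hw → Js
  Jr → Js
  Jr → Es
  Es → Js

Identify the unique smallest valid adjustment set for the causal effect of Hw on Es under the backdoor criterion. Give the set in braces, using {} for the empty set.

{}

Variables eligible for adjustment (non-descendants of Hw, excluding Hw and Es): {Ef}.
Backdoor paths from Hw to Es:
  P1: Hw <- Ef -> Mt <- Jr -> Es
  P2: Hw <- Ef -> Mt <- Jr -> Js <- Es
  P3: Hw <- Ef -> Mt <- Jr -> Js <- Mk <- Es
  P4: Hw <- Ef -> Mt <- Es
  P5: Hw <- Ef -> Mt <- Mk <- Es
  P6: Hw <- Ef -> Mt <- Mk -> Js <- Jr -> Es
  P7: Hw <- Ef -> Mt <- Mk -> Js <- Es
Each backdoor path contains an unconditioned collider, so every path is already blocked with the empty conditioning set:
  P1: blocked at collider Mt (neither it nor any descendant is in the conditioning set).
  P2: blocked at collider Mt (neither it nor any descendant is in the conditioning set).
  P3: blocked at collider Mt (neither it nor any descendant is in the conditioning set).
  P4: blocked at collider Mt (neither it nor any descendant is in the conditioning set).
  P5: blocked at collider Mt (neither it nor any descendant is in the conditioning set).
  P6: blocked at collider Mt (neither it nor any descendant is in the conditioning set).
  P7: blocked at collider Mt (neither it nor any descendant is in the conditioning set).
The empty set is therefore the unique smallest valid set.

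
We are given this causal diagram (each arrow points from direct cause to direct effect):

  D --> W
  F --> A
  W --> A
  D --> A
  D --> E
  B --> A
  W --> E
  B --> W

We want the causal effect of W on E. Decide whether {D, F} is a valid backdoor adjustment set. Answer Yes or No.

Yes

Backdoor paths from W to E (paths whose first edge points into W):
  P1: W <- D -> E
  P2: W <- B -> A <- D -> E
Condition 1 (no descendant of W in the set): holds — descendants of W are {A, E}; none are in {D, F}.
Condition 2 (every backdoor path blocked by {D, F}):
  P1: blocked at fork node D ∈ conditioning set.
  P2: blocked at collider A (neither it nor any descendant is in the conditioning set).
{D, F} satisfies the backdoor criterion.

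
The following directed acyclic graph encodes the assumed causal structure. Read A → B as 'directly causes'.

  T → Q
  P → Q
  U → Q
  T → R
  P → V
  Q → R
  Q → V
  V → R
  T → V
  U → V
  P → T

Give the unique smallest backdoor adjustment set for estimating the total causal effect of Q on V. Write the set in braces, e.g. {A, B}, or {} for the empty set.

{P, T, U}

Variables eligible for adjustment (non-descendants of Q, excluding Q and V): {P, T, U}.
Backdoor paths from Q to V:
  P1: Q <- P -> T -> V
  P2: Q <- P -> T -> R <- V
  P3: Q <- P -> V
  P4: Q <- U -> V
  P5: Q <- T <- P -> V
  P6: Q <- T -> V
  P7: Q <- T -> R <- V
The empty set is not sufficient: P1 (Q <- P -> T -> V) has no collider blocking it and no conditioned non-collider, so it is open.
Try {P, T, U}:
  P1: blocked at fork node P ∈ conditioning set.
  P2: blocked at fork node P ∈ conditioning set.
  P3: blocked at fork node P ∈ conditioning set.
  P4: blocked at fork node U ∈ conditioning set.
  P5: blocked at chain node T ∈ conditioning set.
  P6: blocked at fork node T ∈ conditioning set.
  P7: blocked at fork node T ∈ conditioning set.
{P, T, U} contains no descendant of Q and blocks every backdoor path.
Every element of {P, T, U} is needed (dropping P leaves P3 open; dropping T leaves P6 open; dropping U leaves P4 open), so no proper subset is valid.
Among all size-3 subsets of the eligible variables, only {P, T, U} blocks every backdoor path, so it is the unique smallest valid adjustment set.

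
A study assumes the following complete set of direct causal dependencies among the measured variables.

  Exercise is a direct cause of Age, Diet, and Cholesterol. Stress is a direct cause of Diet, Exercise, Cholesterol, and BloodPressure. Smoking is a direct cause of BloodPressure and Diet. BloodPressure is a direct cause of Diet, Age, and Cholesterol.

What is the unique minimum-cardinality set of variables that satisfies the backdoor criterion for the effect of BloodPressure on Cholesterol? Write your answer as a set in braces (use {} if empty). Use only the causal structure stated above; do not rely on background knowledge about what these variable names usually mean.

{Stress}

Variables eligible for adjustment (non-descendants of BloodPressure, excluding BloodPressure and Cholesterol): {Exercise, Smoking, Stress}.
Backdoor paths from BloodPressure to Cholesterol:
  P1: BloodPressure <- Stress -> Exercise -> Cholesterol
  P2: BloodPressure <- Stress -> Cholesterol
  P3: BloodPressure <- Stress -> Diet <- Exercise -> Cholesterol
  P4: BloodPressure <- Smoking -> Diet <- Stress -> Exercise -> Cholesterol
  P5: BloodPressure <- Smoking -> Diet <- Stress -> Cholesterol
  P6: BloodPressure <- Smoking -> Diet <- Exercise <- Stress -> Cholesterol
  P7: BloodPressure <- Smoking -> Diet <- Exercise -> Cholesterol
The empty set is not sufficient: P1 (BloodPressure <- Stress -> Exercise -> Cholesterol) has no collider blocking it and no conditioned non-collider, so it is open.
Try {Stress}:
  P1: blocked at fork node Stress ∈ conditioning set.
  P2: blocked at fork node Stress ∈ conditioning set.
  P3: blocked at fork node Stress ∈ conditioning set.
  P4: blocked at collider Diet (neither it nor any descendant is in the conditioning set).
  P5: blocked at collider Diet (neither it nor any descendant is in the conditioning set).
  P6: blocked at collider Diet (neither it nor any descendant is in the conditioning set).
  P7: blocked at collider Diet (neither it nor any descendant is in the conditioning set).
{Stress} contains no descendant of BloodPressure and blocks every backdoor path.
No other singleton works — e.g. {Smoking} leaves P1 open — so {Stress} is the unique smallest valid adjustment set.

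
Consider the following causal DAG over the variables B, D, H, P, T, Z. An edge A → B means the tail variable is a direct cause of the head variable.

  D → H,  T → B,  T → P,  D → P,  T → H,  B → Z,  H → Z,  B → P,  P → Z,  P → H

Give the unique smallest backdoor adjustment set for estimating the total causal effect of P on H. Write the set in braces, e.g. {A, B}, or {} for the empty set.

Variables eligible for adjustment (non-descendants of P, excluding P and H): {B, D, T}.
Backdoor paths from P to H:
  P1: P <- T -> B -> Z <- H
  P2: P <- T -> H
  P3: P <- D -> H
  P4: P <- B <- T -> H
  P5: P <- B -> Z <- H
The empty set is not sufficient: P2 (P <- T -> H) has no collider blocking it and no conditioned non-collider, so it is open.
Try {D, T}:
  P1: blocked at fork node T ∈ conditioning set.
  P2: blocked at fork node T ∈ conditioning set.
  P3: blocked at fork node D ∈ conditioning set.
  P4: blocked at fork node T ∈ conditioning set.
  P5: blocked at collider Z (neither it nor any descendant is in the conditioning set).
{D, T} contains no descendant of P and blocks every backdoor path.
Every element of {D, T} is needed (dropping D leaves P3 open; dropping T leaves P2 open), so no proper subset is valid.
Among all size-2 subsets of the eligible variables, only {D, T} blocks every backdoor path, so it is the unique smallest valid adjustment set.

{D, T}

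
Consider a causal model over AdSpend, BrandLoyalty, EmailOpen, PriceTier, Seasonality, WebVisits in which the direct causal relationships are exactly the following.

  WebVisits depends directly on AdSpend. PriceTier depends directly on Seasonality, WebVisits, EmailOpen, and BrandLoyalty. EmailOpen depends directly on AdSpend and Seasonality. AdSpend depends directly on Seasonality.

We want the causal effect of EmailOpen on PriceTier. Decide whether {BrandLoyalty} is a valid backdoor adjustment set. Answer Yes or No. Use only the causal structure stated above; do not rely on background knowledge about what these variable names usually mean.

Backdoor paths from EmailOpen to PriceTier (paths whose first edge points into EmailOpen):
  P1: EmailOpen <- Seasonality -> AdSpend -> WebVisits -> PriceTier
  P2: EmailOpen <- Seasonality -> PriceTier
  P3: EmailOpen <- AdSpend <- Seasonality -> PriceTier
  P4: EmailOpen <- AdSpend -> WebVisits -> PriceTier
Condition 1 (no descendant of EmailOpen in the set): holds — descendants of EmailOpen are {PriceTier}; none are in {BrandLoyalty}.
Condition 2 (every backdoor path blocked by {BrandLoyalty}):
  P1: open — no interior node is in the conditioning set.
  P2: open — no interior node is in the conditioning set.
  P3: open — no interior node is in the conditioning set.
  P4: open — no interior node is in the conditioning set.
{BrandLoyalty} does not satisfy the backdoor criterion.

No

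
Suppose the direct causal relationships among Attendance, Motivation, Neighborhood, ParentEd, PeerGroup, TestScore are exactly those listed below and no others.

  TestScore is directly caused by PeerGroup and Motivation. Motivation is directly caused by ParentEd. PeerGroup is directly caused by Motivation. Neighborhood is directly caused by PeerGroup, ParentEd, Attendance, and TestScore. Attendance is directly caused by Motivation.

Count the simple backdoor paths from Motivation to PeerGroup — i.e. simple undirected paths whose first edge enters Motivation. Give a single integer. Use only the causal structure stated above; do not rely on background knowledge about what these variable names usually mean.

2

A backdoor path from Motivation to PeerGroup is any simple undirected path whose first edge points into Motivation (i.e. leaves Motivation via a parent).
Parents of Motivation: {ParentEd}.
Enumerating:
  P1: Motivation <- ParentEd -> Neighborhood <- PeerGroup
  P2: Motivation <- ParentEd -> Neighborhood <- TestScore <- PeerGroup
That exhausts the simple backdoor paths. Count: 2.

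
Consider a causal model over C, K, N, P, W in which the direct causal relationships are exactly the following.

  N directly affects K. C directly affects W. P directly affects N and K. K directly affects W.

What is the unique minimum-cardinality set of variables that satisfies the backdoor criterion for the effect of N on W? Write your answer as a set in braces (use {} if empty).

Variables eligible for adjustment (non-descendants of N, excluding N and W): {C, P}.
Backdoor paths from N to W:
  P1: N <- P -> K -> W
The empty set is not sufficient: P1 (N <- P -> K -> W) has no collider blocking it and no conditioned non-collider, so it is open.
Try {P}:
  P1: blocked at fork node P ∈ conditioning set.
{P} contains no descendant of N and blocks every backdoor path.
No other singleton works — e.g. {C} leaves P1 open — so {P} is the unique smallest valid adjustment set.

{P}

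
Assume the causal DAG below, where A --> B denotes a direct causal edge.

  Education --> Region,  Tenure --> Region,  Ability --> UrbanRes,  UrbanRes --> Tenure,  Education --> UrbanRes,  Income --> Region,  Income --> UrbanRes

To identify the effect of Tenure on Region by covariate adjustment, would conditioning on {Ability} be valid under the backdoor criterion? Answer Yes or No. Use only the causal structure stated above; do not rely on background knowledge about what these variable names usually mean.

Backdoor paths from Tenure to Region (paths whose first edge points into Tenure):
  P1: Tenure <- UrbanRes <- Education -> Region
  P2: Tenure <- UrbanRes <- Income -> Region
Condition 1 (no descendant of Tenure in the set): holds — descendants of Tenure are {Region}; none are in {Ability}.
Condition 2 (every backdoor path blocked by {Ability}):
  P1: open — no interior node is in the conditioning set.
  P2: open — no interior node is in the conditioning set.
{Ability} does not satisfy the backdoor criterion.

No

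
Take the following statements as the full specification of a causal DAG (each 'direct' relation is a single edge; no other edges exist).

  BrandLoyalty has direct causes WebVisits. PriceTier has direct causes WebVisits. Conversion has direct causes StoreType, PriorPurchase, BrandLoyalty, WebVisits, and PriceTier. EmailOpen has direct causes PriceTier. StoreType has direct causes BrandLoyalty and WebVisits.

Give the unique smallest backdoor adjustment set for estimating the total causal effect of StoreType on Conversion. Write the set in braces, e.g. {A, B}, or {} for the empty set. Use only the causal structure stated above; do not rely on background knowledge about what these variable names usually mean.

{BrandLoyalty, WebVisits}

Variables eligible for adjustment (non-descendants of StoreType, excluding StoreType and Conversion): {BrandLoyalty, EmailOpen, PriceTier, PriorPurchase, WebVisits}.
Backdoor paths from StoreType to Conversion:
  P1: StoreType <- WebVisits -> BrandLoyalty -> Conversion
  P2: StoreType <- WebVisits -> PriceTier -> Conversion
  P3: StoreType <- WebVisits -> Conversion
  P4: StoreType <- BrandLoyalty <- WebVisits -> PriceTier -> Conversion
  P5: StoreType <- BrandLoyalty <- WebVisits -> Conversion
  P6: StoreType <- BrandLoyalty -> Conversion
The empty set is not sufficient: P1 (StoreType <- WebVisits -> BrandLoyalty -> Conversion) has no collider blocking it and no conditioned non-collider, so it is open.
Try {BrandLoyalty, WebVisits}:
  P1: blocked at fork node WebVisits ∈ conditioning set.
  P2: blocked at fork node WebVisits ∈ conditioning set.
  P3: blocked at fork node WebVisits ∈ conditioning set.
  P4: blocked at chain node BrandLoyalty ∈ conditioning set.
  P5: blocked at chain node BrandLoyalty ∈ conditioning set.
  P6: blocked at fork node BrandLoyalty ∈ conditioning set.
{BrandLoyalty, WebVisits} contains no descendant of StoreType and blocks every backdoor path.
Every element of {BrandLoyalty, WebVisits} is needed (dropping BrandLoyalty leaves P6 open; dropping WebVisits leaves P2 open), so no proper subset is valid.
Among all size-2 subsets of the eligible variables, only {BrandLoyalty, WebVisits} blocks every backdoor path, so it is the unique smallest valid adjustment set.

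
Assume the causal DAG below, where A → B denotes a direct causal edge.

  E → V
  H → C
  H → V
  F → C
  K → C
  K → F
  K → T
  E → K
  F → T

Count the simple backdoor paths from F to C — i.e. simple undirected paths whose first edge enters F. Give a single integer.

2

A backdoor path from F to C is any simple undirected path whose first edge points into F (i.e. leaves F via a parent).
Parents of F: {K}.
Enumerating:
  P1: F <- K <- E -> V <- H -> C
  P2: F <- K -> C
That exhausts the simple backdoor paths. Count: 2.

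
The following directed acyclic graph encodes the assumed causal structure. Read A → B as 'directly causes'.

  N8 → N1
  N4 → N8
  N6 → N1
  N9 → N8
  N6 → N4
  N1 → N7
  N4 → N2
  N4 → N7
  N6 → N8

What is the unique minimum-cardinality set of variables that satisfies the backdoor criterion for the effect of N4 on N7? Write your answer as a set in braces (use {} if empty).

{N6}

Variables eligible for adjustment (non-descendants of N4, excluding N4 and N7): {N6, N9}.
Backdoor paths from N4 to N7:
  P1: N4 <- N6 -> N8 -> N1 -> N7
  P2: N4 <- N6 -> N1 -> N7
The empty set is not sufficient: P1 (N4 <- N6 -> N8 -> N1 -> N7) has no collider blocking it and no conditioned non-collider, so it is open.
Try {N6}:
  P1: blocked at fork node N6 ∈ conditioning set.
  P2: blocked at fork node N6 ∈ conditioning set.
{N6} contains no descendant of N4 and blocks every backdoor path.
No other singleton works — e.g. {N9} leaves P1 open — so {N6} is the unique smallest valid adjustment set.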